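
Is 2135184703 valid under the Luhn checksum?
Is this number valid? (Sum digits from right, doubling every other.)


Luhn sum = 44
44 mod 10 = 4

Invalid (Luhn sum mod 10 = 4)


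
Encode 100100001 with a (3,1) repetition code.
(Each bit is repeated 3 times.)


Each bit -> 3 copies

111000000111000000000000111


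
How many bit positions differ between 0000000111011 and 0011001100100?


XOR: 0011001011111
Count of 1s: 8

8


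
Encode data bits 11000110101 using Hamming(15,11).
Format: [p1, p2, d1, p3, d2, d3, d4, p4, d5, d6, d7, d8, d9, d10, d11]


Parity bits: p1=1, p2=0, p3=1, p4=0

101110000110101


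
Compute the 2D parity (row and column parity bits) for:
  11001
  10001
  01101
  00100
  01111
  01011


Row parities: 101101
Column parities: 00101

Row P: 101101, Col P: 00101, Corner: 0


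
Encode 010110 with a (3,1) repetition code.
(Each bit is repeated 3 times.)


Each bit -> 3 copies

000111000111111000


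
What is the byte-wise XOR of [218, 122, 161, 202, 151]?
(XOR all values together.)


XOR chain: 218 ^ 122 ^ 161 ^ 202 ^ 151 = 92

92


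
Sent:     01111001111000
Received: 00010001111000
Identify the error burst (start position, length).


XOR: 01101000000000

Burst at position 1, length 4


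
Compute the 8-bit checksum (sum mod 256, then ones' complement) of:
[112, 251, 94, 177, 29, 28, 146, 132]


Sum = 969 mod 256 = 201
Complement = 54

54


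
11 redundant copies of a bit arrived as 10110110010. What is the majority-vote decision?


Ones: 6 out of 11
Threshold: 6

1 (6/11 voted 1)


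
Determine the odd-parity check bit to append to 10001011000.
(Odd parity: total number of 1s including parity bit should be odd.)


Number of 1s in data: 4
Parity bit: 1

1


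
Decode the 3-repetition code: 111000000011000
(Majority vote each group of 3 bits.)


Groups: 111, 000, 000, 011, 000
Majority votes: 10010

10010


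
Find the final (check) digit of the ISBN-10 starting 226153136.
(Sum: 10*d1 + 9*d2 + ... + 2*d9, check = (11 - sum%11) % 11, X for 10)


Weighted sum: 163
163 mod 11 = 9

Check digit: 2


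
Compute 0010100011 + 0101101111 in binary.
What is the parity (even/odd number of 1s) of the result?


0010100011 = 163
0101101111 = 367
Sum = 530 = 1000010010
1s count = 3

odd parity (3 ones in 1000010010)


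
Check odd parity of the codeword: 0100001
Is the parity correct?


Number of 1s: 2

No, parity error (2 ones)


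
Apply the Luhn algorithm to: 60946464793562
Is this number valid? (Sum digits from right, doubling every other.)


Luhn sum = 60
60 mod 10 = 0

Valid (Luhn sum mod 10 = 0)


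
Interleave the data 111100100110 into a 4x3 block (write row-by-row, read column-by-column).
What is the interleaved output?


Matrix:
  111
  100
  100
  110
Read columns: 111110011000

111110011000


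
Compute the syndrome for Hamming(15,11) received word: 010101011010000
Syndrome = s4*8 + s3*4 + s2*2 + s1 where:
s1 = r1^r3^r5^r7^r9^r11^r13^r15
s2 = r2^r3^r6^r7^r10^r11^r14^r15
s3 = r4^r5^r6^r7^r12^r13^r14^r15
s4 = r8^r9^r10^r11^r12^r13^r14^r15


s1=0, s2=1, s3=0, s4=1

Syndrome = 10 (error at position 10)


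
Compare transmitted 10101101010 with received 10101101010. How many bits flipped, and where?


XOR: 00000000000

0 errors (received matches sent)


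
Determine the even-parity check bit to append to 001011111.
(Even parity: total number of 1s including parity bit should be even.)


Number of 1s in data: 6
Parity bit: 0

0


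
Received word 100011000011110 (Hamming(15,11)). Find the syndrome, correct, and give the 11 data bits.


Syndrome = 6: error at position 6

Data: 01000011110 (corrected bit 6)


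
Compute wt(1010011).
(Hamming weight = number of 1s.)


Counting 1s in 1010011

4


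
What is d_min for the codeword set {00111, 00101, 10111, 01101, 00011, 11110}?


Comparing all pairs, minimum distance: 1
Can detect 0 errors, correct 0 errors

1


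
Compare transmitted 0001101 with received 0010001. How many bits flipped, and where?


XOR: 0011100

3 error(s) at position(s): 2, 3, 4


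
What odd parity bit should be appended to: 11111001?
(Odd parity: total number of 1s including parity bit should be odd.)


Number of 1s in data: 6
Parity bit: 1

1


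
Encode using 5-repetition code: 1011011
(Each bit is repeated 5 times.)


Each bit -> 5 copies

11111000001111111111000001111111111


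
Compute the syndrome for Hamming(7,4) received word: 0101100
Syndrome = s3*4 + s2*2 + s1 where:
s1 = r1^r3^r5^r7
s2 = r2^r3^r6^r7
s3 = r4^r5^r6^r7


s1=1, s2=1, s3=0

Syndrome = 3 (error at position 3)


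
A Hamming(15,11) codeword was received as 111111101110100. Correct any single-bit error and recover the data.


Syndrome = 5: error at position 5

Data: 10111110100 (corrected bit 5)


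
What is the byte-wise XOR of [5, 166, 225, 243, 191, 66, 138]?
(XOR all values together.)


XOR chain: 5 ^ 166 ^ 225 ^ 243 ^ 191 ^ 66 ^ 138 = 198

198


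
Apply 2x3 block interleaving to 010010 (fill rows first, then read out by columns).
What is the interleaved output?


Matrix:
  010
  010
Read columns: 001100

001100


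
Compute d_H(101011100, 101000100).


XOR: 000011000
Count of 1s: 2

2


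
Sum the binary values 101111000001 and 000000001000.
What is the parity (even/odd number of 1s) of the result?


101111000001 = 3009
000000001000 = 8
Sum = 3017 = 101111001001
1s count = 7

odd parity (7 ones in 101111001001)


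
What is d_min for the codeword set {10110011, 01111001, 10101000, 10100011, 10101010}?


Comparing all pairs, minimum distance: 1
Can detect 0 errors, correct 0 errors

1


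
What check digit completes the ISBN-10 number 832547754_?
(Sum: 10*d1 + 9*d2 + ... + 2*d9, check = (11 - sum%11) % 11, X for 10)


Weighted sum: 268
268 mod 11 = 4

Check digit: 7


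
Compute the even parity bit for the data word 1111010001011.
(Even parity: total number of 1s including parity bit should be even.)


Number of 1s in data: 8
Parity bit: 0

0


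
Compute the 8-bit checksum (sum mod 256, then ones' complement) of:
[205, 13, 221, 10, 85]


Sum = 534 mod 256 = 22
Complement = 233

233


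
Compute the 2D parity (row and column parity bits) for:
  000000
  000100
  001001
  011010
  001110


Row parities: 01011
Column parities: 011001

Row P: 01011, Col P: 011001, Corner: 1


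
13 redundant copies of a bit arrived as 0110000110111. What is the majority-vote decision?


Ones: 7 out of 13
Threshold: 7

1 (7/13 voted 1)


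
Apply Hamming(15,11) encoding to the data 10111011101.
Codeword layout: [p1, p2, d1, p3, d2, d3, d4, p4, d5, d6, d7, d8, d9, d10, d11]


Parity bits: p1=0, p2=1, p3=1, p4=1

011101111011101


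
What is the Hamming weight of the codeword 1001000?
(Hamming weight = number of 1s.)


Counting 1s in 1001000

2


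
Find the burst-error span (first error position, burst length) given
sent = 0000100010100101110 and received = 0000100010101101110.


XOR: 0000000000001000000

Burst at position 12, length 1


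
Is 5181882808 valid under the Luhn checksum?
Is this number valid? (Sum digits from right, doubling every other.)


Luhn sum = 45
45 mod 10 = 5

Invalid (Luhn sum mod 10 = 5)


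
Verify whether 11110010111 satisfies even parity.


Number of 1s: 8

Yes, parity is correct (8 ones)


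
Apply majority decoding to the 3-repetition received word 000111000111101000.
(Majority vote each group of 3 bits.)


Groups: 000, 111, 000, 111, 101, 000
Majority votes: 010110

010110


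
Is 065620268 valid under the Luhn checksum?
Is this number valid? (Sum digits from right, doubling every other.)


Luhn sum = 26
26 mod 10 = 6

Invalid (Luhn sum mod 10 = 6)


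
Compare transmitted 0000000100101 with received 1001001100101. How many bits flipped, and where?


XOR: 1001001000000

3 error(s) at position(s): 0, 3, 6


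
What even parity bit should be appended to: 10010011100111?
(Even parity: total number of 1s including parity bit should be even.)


Number of 1s in data: 8
Parity bit: 0

0


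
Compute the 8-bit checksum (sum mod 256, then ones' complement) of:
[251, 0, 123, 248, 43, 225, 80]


Sum = 970 mod 256 = 202
Complement = 53

53


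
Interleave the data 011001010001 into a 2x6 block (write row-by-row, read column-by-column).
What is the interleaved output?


Matrix:
  011001
  010001
Read columns: 001110000011

001110000011


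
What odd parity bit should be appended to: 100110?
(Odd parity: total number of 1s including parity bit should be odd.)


Number of 1s in data: 3
Parity bit: 0

0


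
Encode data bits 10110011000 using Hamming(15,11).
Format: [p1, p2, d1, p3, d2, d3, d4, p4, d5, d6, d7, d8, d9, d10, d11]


Parity bits: p1=1, p2=0, p3=1, p4=0

101101100011000


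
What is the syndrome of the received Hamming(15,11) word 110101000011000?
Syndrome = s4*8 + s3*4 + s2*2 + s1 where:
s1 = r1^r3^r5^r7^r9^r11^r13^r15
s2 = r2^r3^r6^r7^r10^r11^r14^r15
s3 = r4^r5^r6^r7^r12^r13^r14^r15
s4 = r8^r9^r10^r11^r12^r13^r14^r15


s1=0, s2=1, s3=1, s4=0

Syndrome = 6 (error at position 6)


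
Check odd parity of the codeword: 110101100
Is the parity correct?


Number of 1s: 5

Yes, parity is correct (5 ones)


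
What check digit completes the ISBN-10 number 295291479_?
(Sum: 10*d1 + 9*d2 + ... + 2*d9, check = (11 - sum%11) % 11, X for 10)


Weighted sum: 269
269 mod 11 = 5

Check digit: 6


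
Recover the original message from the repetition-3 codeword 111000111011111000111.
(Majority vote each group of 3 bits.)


Groups: 111, 000, 111, 011, 111, 000, 111
Majority votes: 1011101

1011101


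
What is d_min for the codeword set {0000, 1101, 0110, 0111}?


Comparing all pairs, minimum distance: 1
Can detect 0 errors, correct 0 errors

1


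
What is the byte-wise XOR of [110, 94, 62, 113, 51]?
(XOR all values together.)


XOR chain: 110 ^ 94 ^ 62 ^ 113 ^ 51 = 76

76


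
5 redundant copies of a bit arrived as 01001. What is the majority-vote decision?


Ones: 2 out of 5
Threshold: 3

0 (2/5 voted 1)


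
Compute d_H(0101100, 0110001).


XOR: 0011101
Count of 1s: 4

4


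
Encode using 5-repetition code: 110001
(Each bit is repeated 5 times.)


Each bit -> 5 copies

111111111100000000000000011111


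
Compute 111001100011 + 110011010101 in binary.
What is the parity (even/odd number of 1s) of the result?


111001100011 = 3683
110011010101 = 3285
Sum = 6968 = 1101100111000
1s count = 7

odd parity (7 ones in 1101100111000)


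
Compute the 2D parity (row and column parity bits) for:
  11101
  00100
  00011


Row parities: 010
Column parities: 11010

Row P: 010, Col P: 11010, Corner: 1


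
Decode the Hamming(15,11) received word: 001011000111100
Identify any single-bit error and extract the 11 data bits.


Syndrome = 0: no error detected

Data: 11100111100 (no errors)


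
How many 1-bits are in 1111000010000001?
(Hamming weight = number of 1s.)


Counting 1s in 1111000010000001

6


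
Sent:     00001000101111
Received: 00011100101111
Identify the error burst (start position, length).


XOR: 00010100000000

Burst at position 3, length 3


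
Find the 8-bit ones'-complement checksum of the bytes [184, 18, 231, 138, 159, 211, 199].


Sum = 1140 mod 256 = 116
Complement = 139

139


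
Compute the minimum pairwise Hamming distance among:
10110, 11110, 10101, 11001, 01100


Comparing all pairs, minimum distance: 1
Can detect 0 errors, correct 0 errors

1


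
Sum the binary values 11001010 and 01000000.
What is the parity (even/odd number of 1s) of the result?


11001010 = 202
01000000 = 64
Sum = 266 = 100001010
1s count = 3

odd parity (3 ones in 100001010)


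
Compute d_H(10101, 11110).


XOR: 01011
Count of 1s: 3

3


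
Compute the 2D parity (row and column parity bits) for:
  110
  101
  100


Row parities: 001
Column parities: 111

Row P: 001, Col P: 111, Corner: 1


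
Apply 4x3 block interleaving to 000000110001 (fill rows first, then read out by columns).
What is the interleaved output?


Matrix:
  000
  000
  110
  001
Read columns: 001000100001

001000100001


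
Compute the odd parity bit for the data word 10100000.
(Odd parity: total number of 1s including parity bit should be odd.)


Number of 1s in data: 2
Parity bit: 1

1


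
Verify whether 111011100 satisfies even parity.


Number of 1s: 6

Yes, parity is correct (6 ones)


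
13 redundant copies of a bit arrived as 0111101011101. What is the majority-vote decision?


Ones: 9 out of 13
Threshold: 7

1 (9/13 voted 1)


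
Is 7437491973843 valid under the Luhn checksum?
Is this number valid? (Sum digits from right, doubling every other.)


Luhn sum = 78
78 mod 10 = 8

Invalid (Luhn sum mod 10 = 8)


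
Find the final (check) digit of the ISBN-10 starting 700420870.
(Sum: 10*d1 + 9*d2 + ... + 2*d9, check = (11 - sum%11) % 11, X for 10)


Weighted sum: 163
163 mod 11 = 9

Check digit: 2


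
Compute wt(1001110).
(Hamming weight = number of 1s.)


Counting 1s in 1001110

4


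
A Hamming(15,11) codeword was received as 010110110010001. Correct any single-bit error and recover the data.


Syndrome = 8: error at position 8

Data: 01010010001 (corrected bit 8)


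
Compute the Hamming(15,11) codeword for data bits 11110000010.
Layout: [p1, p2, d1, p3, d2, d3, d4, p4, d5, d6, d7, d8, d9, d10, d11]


Parity bits: p1=1, p2=0, p3=0, p4=1

101011110000010


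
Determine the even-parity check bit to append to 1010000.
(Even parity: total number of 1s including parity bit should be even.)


Number of 1s in data: 2
Parity bit: 0

0


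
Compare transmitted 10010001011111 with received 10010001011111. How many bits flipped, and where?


XOR: 00000000000000

0 errors (received matches sent)


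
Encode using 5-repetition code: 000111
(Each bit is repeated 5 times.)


Each bit -> 5 copies

000000000000000111111111111111


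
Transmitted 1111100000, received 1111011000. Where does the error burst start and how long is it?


XOR: 0000111000

Burst at position 4, length 3


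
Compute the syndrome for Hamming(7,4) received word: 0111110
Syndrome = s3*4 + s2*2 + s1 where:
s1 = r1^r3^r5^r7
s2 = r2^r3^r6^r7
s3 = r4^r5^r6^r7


s1=0, s2=1, s3=1

Syndrome = 6 (error at position 6)


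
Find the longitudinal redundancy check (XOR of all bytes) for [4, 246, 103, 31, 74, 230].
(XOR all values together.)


XOR chain: 4 ^ 246 ^ 103 ^ 31 ^ 74 ^ 230 = 38

38


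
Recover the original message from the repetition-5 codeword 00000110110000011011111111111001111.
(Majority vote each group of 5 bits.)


Groups: 00000, 11011, 00000, 11011, 11111, 11110, 01111
Majority votes: 0101111

0101111


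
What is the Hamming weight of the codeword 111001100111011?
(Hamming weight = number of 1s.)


Counting 1s in 111001100111011

10


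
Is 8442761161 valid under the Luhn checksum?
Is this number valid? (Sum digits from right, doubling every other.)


Luhn sum = 39
39 mod 10 = 9

Invalid (Luhn sum mod 10 = 9)


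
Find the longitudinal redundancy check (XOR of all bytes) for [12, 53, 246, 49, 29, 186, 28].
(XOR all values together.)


XOR chain: 12 ^ 53 ^ 246 ^ 49 ^ 29 ^ 186 ^ 28 = 69

69


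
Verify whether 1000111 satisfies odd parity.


Number of 1s: 4

No, parity error (4 ones)


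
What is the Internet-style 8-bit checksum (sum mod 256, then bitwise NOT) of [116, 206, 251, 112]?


Sum = 685 mod 256 = 173
Complement = 82

82


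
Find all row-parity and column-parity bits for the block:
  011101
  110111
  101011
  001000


Row parities: 0101
Column parities: 001001

Row P: 0101, Col P: 001001, Corner: 0


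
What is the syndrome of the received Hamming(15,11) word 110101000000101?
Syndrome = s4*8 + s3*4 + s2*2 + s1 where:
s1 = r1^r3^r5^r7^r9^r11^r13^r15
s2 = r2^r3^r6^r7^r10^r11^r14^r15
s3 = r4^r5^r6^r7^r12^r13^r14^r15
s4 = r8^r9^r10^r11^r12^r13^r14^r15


s1=1, s2=1, s3=0, s4=0

Syndrome = 3 (error at position 3)


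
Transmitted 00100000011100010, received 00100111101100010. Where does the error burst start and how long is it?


XOR: 00000111110000000

Burst at position 5, length 5


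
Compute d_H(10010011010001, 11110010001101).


XOR: 01100001011100
Count of 1s: 6

6


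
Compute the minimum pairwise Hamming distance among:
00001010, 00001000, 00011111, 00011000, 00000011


Comparing all pairs, minimum distance: 1
Can detect 0 errors, correct 0 errors

1


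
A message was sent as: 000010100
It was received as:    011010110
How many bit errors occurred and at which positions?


XOR: 011000010

3 error(s) at position(s): 1, 2, 7


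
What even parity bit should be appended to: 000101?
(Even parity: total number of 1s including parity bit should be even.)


Number of 1s in data: 2
Parity bit: 0

0


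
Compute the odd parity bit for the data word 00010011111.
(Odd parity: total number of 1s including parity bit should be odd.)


Number of 1s in data: 6
Parity bit: 1

1


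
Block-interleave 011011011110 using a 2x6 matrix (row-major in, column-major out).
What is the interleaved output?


Matrix:
  011011
  011110
Read columns: 001111011110

001111011110


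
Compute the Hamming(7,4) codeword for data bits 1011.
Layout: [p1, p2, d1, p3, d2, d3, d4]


Parity bits: p1=0, p2=1, p3=0

0110011


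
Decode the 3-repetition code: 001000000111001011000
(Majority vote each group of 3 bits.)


Groups: 001, 000, 000, 111, 001, 011, 000
Majority votes: 0001010

0001010


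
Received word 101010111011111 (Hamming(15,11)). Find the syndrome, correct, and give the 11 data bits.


Syndrome = 10: error at position 10

Data: 11011111111 (corrected bit 10)


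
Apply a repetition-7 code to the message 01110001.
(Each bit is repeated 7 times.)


Each bit -> 7 copies

00000001111111111111111111110000000000000000000001111111


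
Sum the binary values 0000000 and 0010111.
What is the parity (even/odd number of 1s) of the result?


0000000 = 0
0010111 = 23
Sum = 23 = 10111
1s count = 4

even parity (4 ones in 10111)


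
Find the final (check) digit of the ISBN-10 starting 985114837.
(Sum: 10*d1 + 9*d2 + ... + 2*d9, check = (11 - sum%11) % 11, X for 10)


Weighted sum: 290
290 mod 11 = 4

Check digit: 7


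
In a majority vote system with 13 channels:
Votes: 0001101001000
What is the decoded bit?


Ones: 4 out of 13
Threshold: 7

0 (4/13 voted 1)


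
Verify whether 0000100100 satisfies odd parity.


Number of 1s: 2

No, parity error (2 ones)


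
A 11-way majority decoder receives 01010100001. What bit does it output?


Ones: 4 out of 11
Threshold: 6

0 (4/11 voted 1)


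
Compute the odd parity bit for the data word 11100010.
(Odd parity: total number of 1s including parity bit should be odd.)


Number of 1s in data: 4
Parity bit: 1

1


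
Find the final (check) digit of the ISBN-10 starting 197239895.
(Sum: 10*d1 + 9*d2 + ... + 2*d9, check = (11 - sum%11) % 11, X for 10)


Weighted sum: 293
293 mod 11 = 7

Check digit: 4


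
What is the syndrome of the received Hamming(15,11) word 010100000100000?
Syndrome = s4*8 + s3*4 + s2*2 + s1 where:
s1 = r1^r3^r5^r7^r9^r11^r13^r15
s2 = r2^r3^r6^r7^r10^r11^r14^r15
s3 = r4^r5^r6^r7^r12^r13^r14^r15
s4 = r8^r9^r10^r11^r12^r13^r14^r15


s1=0, s2=0, s3=1, s4=1

Syndrome = 12 (error at position 12)


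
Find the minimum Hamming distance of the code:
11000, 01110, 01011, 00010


Comparing all pairs, minimum distance: 2
Can detect 1 errors, correct 0 errors

2


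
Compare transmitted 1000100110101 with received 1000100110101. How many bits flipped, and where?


XOR: 0000000000000

0 errors (received matches sent)


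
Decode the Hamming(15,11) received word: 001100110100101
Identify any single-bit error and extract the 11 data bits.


Syndrome = 0: no error detected

Data: 10010100101 (no errors)


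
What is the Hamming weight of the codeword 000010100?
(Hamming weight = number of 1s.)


Counting 1s in 000010100

2


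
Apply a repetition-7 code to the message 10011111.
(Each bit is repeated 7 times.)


Each bit -> 7 copies

11111110000000000000011111111111111111111111111111111111


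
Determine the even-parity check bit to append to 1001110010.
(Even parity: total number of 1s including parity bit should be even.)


Number of 1s in data: 5
Parity bit: 1

1


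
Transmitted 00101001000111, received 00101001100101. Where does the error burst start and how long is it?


XOR: 00000000100010

Burst at position 8, length 5


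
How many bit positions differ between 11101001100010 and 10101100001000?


XOR: 01000101101010
Count of 1s: 6

6


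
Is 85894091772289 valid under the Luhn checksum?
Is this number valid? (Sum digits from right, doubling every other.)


Luhn sum = 80
80 mod 10 = 0

Valid (Luhn sum mod 10 = 0)


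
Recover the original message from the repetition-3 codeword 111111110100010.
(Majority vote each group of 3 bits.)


Groups: 111, 111, 110, 100, 010
Majority votes: 11100

11100


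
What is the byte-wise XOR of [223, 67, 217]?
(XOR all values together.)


XOR chain: 223 ^ 67 ^ 217 = 69

69


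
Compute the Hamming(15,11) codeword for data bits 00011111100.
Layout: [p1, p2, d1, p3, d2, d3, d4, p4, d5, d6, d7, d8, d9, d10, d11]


Parity bits: p1=0, p2=1, p3=1, p4=1

010100111111100


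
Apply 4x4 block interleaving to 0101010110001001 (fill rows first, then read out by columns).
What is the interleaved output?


Matrix:
  0101
  0101
  1000
  1001
Read columns: 0011110000001101

0011110000001101


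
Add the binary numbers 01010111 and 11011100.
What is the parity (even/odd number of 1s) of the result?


01010111 = 87
11011100 = 220
Sum = 307 = 100110011
1s count = 5

odd parity (5 ones in 100110011)


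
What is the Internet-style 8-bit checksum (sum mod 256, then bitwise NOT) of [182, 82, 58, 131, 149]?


Sum = 602 mod 256 = 90
Complement = 165

165


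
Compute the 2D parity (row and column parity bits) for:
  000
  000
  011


Row parities: 000
Column parities: 011

Row P: 000, Col P: 011, Corner: 0


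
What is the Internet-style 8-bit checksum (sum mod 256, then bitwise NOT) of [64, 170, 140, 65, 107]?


Sum = 546 mod 256 = 34
Complement = 221

221


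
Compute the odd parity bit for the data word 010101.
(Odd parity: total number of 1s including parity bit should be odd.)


Number of 1s in data: 3
Parity bit: 0

0


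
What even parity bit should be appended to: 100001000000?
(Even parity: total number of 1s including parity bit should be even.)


Number of 1s in data: 2
Parity bit: 0

0


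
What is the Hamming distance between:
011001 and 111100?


XOR: 100101
Count of 1s: 3

3


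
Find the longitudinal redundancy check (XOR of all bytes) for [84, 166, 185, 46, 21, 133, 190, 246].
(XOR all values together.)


XOR chain: 84 ^ 166 ^ 185 ^ 46 ^ 21 ^ 133 ^ 190 ^ 246 = 189

189


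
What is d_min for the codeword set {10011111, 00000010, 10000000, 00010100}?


Comparing all pairs, minimum distance: 2
Can detect 1 errors, correct 0 errors

2


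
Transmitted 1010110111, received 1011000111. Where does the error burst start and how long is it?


XOR: 0001110000

Burst at position 3, length 3


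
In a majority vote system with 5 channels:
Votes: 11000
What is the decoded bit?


Ones: 2 out of 5
Threshold: 3

0 (2/5 voted 1)


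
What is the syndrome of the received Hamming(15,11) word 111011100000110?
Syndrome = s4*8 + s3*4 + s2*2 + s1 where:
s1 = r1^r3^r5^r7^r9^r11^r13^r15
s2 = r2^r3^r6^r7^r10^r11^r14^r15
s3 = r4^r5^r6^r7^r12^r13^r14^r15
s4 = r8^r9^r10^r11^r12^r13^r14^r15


s1=1, s2=1, s3=1, s4=0

Syndrome = 7 (error at position 7)


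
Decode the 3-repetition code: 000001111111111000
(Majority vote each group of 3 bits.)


Groups: 000, 001, 111, 111, 111, 000
Majority votes: 001110

001110


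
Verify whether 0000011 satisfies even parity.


Number of 1s: 2

Yes, parity is correct (2 ones)


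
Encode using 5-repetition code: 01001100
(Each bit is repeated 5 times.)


Each bit -> 5 copies

0000011111000000000011111111110000000000


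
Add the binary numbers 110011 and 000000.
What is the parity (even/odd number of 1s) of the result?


110011 = 51
000000 = 0
Sum = 51 = 110011
1s count = 4

even parity (4 ones in 110011)


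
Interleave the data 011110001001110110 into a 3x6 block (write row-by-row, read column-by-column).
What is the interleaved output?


Matrix:
  011110
  001001
  110110
Read columns: 001101110101101010

001101110101101010


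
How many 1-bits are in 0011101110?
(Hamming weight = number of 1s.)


Counting 1s in 0011101110

6


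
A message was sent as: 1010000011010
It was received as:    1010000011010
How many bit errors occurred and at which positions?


XOR: 0000000000000

0 errors (received matches sent)


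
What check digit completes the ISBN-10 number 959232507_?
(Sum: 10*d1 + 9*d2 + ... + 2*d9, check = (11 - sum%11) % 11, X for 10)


Weighted sum: 283
283 mod 11 = 8

Check digit: 3


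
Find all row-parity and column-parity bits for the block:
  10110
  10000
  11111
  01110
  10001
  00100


Row parities: 111101
Column parities: 00010

Row P: 111101, Col P: 00010, Corner: 1


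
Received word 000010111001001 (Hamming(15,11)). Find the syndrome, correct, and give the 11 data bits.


Syndrome = 0: no error detected

Data: 01011001001 (no errors)


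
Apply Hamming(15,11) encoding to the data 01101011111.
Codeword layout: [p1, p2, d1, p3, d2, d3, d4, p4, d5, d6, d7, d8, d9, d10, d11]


Parity bits: p1=1, p2=0, p3=0, p4=0

100011001011111


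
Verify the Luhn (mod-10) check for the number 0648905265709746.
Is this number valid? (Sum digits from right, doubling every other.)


Luhn sum = 77
77 mod 10 = 7

Invalid (Luhn sum mod 10 = 7)


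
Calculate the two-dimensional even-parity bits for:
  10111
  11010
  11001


Row parities: 011
Column parities: 10100

Row P: 011, Col P: 10100, Corner: 0


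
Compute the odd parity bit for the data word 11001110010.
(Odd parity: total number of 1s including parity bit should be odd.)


Number of 1s in data: 6
Parity bit: 1

1


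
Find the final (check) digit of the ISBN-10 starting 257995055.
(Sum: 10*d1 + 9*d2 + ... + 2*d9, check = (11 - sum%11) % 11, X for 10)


Weighted sum: 288
288 mod 11 = 2

Check digit: 9


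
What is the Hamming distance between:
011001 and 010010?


XOR: 001011
Count of 1s: 3

3


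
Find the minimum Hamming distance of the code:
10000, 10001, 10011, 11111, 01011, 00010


Comparing all pairs, minimum distance: 1
Can detect 0 errors, correct 0 errors

1


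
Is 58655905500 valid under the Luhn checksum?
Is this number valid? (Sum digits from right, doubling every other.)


Luhn sum = 39
39 mod 10 = 9

Invalid (Luhn sum mod 10 = 9)


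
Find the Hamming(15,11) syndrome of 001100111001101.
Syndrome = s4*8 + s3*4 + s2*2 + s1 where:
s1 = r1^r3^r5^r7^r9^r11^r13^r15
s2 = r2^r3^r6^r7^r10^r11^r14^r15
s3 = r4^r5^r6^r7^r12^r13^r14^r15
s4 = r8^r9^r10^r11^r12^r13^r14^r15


s1=1, s2=1, s3=1, s4=1

Syndrome = 15 (error at position 15)


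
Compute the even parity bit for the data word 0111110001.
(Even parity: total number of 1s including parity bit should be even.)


Number of 1s in data: 6
Parity bit: 0

0


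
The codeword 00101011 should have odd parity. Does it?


Number of 1s: 4

No, parity error (4 ones)


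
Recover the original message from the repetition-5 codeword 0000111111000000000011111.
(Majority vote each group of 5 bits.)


Groups: 00001, 11111, 00000, 00000, 11111
Majority votes: 01001

01001


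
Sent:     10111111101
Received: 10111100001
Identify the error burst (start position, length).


XOR: 00000011100

Burst at position 6, length 3


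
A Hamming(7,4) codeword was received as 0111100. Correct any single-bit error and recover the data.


Syndrome = 0: no error detected

Data: 1100 (no errors)


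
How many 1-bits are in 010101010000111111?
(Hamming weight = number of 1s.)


Counting 1s in 010101010000111111

10


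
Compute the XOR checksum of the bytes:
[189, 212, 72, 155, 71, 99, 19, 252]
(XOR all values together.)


XOR chain: 189 ^ 212 ^ 72 ^ 155 ^ 71 ^ 99 ^ 19 ^ 252 = 113

113


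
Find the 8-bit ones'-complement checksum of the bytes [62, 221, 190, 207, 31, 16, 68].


Sum = 795 mod 256 = 27
Complement = 228

228


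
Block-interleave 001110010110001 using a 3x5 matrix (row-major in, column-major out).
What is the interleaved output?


Matrix:
  00111
  00101
  10001
Read columns: 001000110100111

001000110100111


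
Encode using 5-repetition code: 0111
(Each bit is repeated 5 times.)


Each bit -> 5 copies

00000111111111111111


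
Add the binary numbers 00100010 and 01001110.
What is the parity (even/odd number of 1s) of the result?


00100010 = 34
01001110 = 78
Sum = 112 = 1110000
1s count = 3

odd parity (3 ones in 1110000)


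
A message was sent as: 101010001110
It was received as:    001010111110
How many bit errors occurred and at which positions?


XOR: 100000110000

3 error(s) at position(s): 0, 6, 7


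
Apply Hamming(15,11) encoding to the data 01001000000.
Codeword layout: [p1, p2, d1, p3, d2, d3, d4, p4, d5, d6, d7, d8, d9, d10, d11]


Parity bits: p1=0, p2=0, p3=1, p4=1

000110011000000


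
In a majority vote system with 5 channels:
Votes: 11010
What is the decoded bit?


Ones: 3 out of 5
Threshold: 3

1 (3/5 voted 1)


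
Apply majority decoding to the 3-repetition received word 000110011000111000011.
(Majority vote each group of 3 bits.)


Groups: 000, 110, 011, 000, 111, 000, 011
Majority votes: 0110101

0110101


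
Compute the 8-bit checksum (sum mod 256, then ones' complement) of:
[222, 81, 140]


Sum = 443 mod 256 = 187
Complement = 68

68


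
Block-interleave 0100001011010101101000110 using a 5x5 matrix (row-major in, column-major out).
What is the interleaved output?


Matrix:
  01000
  01011
  01010
  11010
  00110
Read columns: 0001011110000010111101000

0001011110000010111101000


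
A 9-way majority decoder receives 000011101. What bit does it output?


Ones: 4 out of 9
Threshold: 5

0 (4/9 voted 1)


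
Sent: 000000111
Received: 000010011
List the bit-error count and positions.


XOR: 000010100

2 error(s) at position(s): 4, 6


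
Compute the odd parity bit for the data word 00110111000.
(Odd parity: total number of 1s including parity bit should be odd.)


Number of 1s in data: 5
Parity bit: 0

0


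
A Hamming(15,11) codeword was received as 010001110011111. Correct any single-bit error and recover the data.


Syndrome = 0: no error detected

Data: 00110011111 (no errors)


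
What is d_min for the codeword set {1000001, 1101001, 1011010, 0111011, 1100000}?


Comparing all pairs, minimum distance: 2
Can detect 1 errors, correct 0 errors

2


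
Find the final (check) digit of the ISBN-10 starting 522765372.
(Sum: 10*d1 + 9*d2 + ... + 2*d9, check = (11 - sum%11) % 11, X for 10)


Weighted sum: 231
231 mod 11 = 0

Check digit: 0


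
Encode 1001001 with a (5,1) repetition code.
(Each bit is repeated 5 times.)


Each bit -> 5 copies

11111000000000011111000000000011111


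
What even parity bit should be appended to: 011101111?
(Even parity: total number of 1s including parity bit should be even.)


Number of 1s in data: 7
Parity bit: 1

1


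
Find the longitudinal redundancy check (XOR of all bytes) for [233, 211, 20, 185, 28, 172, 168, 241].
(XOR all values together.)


XOR chain: 233 ^ 211 ^ 20 ^ 185 ^ 28 ^ 172 ^ 168 ^ 241 = 126

126


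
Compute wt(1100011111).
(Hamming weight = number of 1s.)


Counting 1s in 1100011111

7


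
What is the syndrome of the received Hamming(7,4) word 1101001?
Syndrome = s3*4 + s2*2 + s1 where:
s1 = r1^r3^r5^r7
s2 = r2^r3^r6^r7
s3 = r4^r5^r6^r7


s1=0, s2=0, s3=0

Syndrome = 0 (no error)


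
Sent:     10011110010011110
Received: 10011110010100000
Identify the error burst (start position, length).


XOR: 00000000000111110

Burst at position 11, length 5


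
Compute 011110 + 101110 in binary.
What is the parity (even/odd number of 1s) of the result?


011110 = 30
101110 = 46
Sum = 76 = 1001100
1s count = 3

odd parity (3 ones in 1001100)


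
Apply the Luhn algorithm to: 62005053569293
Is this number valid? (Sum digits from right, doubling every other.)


Luhn sum = 40
40 mod 10 = 0

Valid (Luhn sum mod 10 = 0)


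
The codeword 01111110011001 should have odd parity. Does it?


Number of 1s: 9

Yes, parity is correct (9 ones)


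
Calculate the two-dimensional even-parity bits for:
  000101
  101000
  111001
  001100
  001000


Row parities: 00001
Column parities: 010000

Row P: 00001, Col P: 010000, Corner: 1


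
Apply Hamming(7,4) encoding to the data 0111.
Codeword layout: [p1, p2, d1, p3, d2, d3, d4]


Parity bits: p1=0, p2=0, p3=1

0001111


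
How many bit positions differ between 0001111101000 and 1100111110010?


XOR: 1101000011010
Count of 1s: 6

6


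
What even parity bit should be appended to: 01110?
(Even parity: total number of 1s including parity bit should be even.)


Number of 1s in data: 3
Parity bit: 1

1


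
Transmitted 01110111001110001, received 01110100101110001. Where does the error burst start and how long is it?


XOR: 00000011100000000

Burst at position 6, length 3


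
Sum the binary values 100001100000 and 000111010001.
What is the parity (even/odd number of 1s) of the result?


100001100000 = 2144
000111010001 = 465
Sum = 2609 = 101000110001
1s count = 5

odd parity (5 ones in 101000110001)


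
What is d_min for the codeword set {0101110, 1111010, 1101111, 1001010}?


Comparing all pairs, minimum distance: 2
Can detect 1 errors, correct 0 errors

2


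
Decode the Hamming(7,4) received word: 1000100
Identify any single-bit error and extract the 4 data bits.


Syndrome = 4: error at position 4

Data: 0100 (corrected bit 4)


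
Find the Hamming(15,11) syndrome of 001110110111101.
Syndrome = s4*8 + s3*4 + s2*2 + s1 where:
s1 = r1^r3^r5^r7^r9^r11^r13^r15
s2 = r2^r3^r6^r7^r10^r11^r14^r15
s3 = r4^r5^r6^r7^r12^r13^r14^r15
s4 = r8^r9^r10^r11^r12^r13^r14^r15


s1=0, s2=1, s3=0, s4=0

Syndrome = 2 (error at position 2)


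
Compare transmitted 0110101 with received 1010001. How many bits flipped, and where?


XOR: 1100100

3 error(s) at position(s): 0, 1, 4


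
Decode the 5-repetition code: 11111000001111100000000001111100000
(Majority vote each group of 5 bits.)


Groups: 11111, 00000, 11111, 00000, 00000, 11111, 00000
Majority votes: 1010010

1010010


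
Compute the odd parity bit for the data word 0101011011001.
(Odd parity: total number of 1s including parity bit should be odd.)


Number of 1s in data: 7
Parity bit: 0

0


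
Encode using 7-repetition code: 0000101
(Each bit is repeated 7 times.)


Each bit -> 7 copies

0000000000000000000000000000111111100000001111111


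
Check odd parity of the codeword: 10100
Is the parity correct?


Number of 1s: 2

No, parity error (2 ones)


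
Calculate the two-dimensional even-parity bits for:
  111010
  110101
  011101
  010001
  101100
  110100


Row parities: 000011
Column parities: 011011

Row P: 000011, Col P: 011011, Corner: 0


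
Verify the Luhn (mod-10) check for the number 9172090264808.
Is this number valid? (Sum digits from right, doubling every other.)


Luhn sum = 65
65 mod 10 = 5

Invalid (Luhn sum mod 10 = 5)


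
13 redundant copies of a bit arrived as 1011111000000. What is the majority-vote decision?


Ones: 6 out of 13
Threshold: 7

0 (6/13 voted 1)


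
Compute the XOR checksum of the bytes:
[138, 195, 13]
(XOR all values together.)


XOR chain: 138 ^ 195 ^ 13 = 68

68


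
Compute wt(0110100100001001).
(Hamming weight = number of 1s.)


Counting 1s in 0110100100001001

6


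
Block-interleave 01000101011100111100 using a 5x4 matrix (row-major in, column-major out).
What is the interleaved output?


Matrix:
  0100
  0101
  0111
  0011
  1100
Read columns: 00001111010011001110

00001111010011001110


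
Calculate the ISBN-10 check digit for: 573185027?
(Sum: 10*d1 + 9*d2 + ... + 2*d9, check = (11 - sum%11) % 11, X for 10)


Weighted sum: 237
237 mod 11 = 6

Check digit: 5


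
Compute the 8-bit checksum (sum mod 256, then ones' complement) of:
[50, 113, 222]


Sum = 385 mod 256 = 129
Complement = 126

126


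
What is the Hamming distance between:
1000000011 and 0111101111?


XOR: 1111101100
Count of 1s: 7

7


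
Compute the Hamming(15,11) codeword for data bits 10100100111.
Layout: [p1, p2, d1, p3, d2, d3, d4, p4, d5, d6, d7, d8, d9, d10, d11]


Parity bits: p1=1, p2=1, p3=0, p4=0

111001000100111


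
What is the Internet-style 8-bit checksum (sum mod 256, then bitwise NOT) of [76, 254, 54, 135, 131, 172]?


Sum = 822 mod 256 = 54
Complement = 201

201


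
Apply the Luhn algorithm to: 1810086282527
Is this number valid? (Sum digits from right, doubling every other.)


Luhn sum = 54
54 mod 10 = 4

Invalid (Luhn sum mod 10 = 4)


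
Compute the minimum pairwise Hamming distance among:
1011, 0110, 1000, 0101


Comparing all pairs, minimum distance: 2
Can detect 1 errors, correct 0 errors

2


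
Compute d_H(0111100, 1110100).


XOR: 1001000
Count of 1s: 2

2


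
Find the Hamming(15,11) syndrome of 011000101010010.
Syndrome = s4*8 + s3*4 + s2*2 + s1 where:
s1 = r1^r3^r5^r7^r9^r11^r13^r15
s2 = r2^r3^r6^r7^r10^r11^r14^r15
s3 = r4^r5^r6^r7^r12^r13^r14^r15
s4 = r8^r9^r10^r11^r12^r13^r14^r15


s1=0, s2=1, s3=0, s4=1

Syndrome = 10 (error at position 10)


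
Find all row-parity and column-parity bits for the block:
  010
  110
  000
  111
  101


Row parities: 10010
Column parities: 110

Row P: 10010, Col P: 110, Corner: 0


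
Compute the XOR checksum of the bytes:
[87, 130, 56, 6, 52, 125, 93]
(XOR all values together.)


XOR chain: 87 ^ 130 ^ 56 ^ 6 ^ 52 ^ 125 ^ 93 = 255

255


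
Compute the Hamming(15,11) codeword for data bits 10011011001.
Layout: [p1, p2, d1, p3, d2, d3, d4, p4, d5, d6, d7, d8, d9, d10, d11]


Parity bits: p1=1, p2=0, p3=1, p4=0

101100101011001


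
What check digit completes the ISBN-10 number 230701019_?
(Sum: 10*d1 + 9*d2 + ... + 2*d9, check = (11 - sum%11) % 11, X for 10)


Weighted sum: 122
122 mod 11 = 1

Check digit: X


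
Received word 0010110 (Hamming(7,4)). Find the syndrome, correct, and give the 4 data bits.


Syndrome = 0: no error detected

Data: 1110 (no errors)


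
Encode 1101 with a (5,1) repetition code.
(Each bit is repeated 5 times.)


Each bit -> 5 copies

11111111110000011111


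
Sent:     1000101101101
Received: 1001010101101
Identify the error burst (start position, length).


XOR: 0001111000000

Burst at position 3, length 4


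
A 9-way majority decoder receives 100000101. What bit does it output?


Ones: 3 out of 9
Threshold: 5

0 (3/9 voted 1)


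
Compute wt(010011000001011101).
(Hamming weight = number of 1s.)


Counting 1s in 010011000001011101

8


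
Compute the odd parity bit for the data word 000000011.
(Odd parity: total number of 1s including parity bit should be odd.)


Number of 1s in data: 2
Parity bit: 1

1
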